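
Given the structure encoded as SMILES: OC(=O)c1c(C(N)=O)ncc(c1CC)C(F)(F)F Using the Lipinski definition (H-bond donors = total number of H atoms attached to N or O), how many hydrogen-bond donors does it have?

Donors: find every N or O and count the H atoms it carries.
  atom 1 (O): bond orders sum to 1 → 1 H
  atom 3 (O): bond orders sum to 2 → 0 H
  atom 7 (N): bond orders sum to 1 → 2 H
  atom 8 (O): bond orders sum to 2 → 0 H
  atom 9 (N): bond orders sum to 3 → 0 H
Lipinski HBD = 3.

3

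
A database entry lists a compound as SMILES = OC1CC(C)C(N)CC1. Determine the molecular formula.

C7H15NO

Walk through each heavy atom and fill implicit hydrogens from standard valence (C 4, N 3, O 2, S 2, halogen 1):
  atom 1: O, bond orders sum to 1 (valence 2) → 1 H
  atom 2: C, bond orders sum to 3 (valence 4) → 1 H
  atom 3: C, bond orders sum to 2 (valence 4) → 2 H
  atom 4: C, bond orders sum to 3 (valence 4) → 1 H
  atom 5: C, bond orders sum to 1 (valence 4) → 3 H
  atom 6: C, bond orders sum to 3 (valence 4) → 1 H
  atom 7: N, bond orders sum to 1 (valence 3) → 2 H
  atom 8: C, bond orders sum to 2 (valence 4) → 2 H
  atom 9: C, bond orders sum to 2 (valence 4) → 2 H
Totals → C:7, H:15, N:1, O:1.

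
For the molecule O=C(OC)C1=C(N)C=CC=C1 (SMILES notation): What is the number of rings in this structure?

In SMILES, each pair of matching ring-closure digits denotes one ring-closing bond; the number of such bonds equals the number of independent rings.
Ring-closure bonds here: 1.

1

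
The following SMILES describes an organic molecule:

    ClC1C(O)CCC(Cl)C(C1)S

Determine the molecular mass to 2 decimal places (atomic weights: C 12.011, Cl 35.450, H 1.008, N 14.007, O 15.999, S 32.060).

215.13 g/mol

First, the molecular formula is C7H12Cl2OS (counting implicit H from valence).
  C: 7 × 12.011 = 84.077
  Cl: 2 × 35.450 = 70.900
  H: 12 × 1.008 = 12.096
  O: 1 × 15.999 = 15.999
  S: 1 × 32.060 = 32.060
Sum: 7×12.011 + 2×35.450 + 12×1.008 + 1×15.999 + 1×32.060 = 215.132 → 215.13 g/mol.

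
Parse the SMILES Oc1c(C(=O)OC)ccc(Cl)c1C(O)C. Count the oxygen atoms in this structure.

4

Scan the SMILES for O atoms (remember two-letter symbols like Cl and Br are single atoms).
Oxygen count: 4.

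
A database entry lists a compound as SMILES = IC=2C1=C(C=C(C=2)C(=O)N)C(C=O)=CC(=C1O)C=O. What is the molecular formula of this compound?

C13H8INO4

Walk through each heavy atom and fill implicit hydrogens from standard valence (C 4, N 3, O 2, S 2, halogen 1):
  atom 1: I (halogen, monovalent) → 0 H
  atom 2: C, bond orders sum to 4 (valence 4) → 0 H
  atom 3: C, bond orders sum to 4 (valence 4) → 0 H
  atom 4: C, bond orders sum to 4 (valence 4) → 0 H
  atom 5: C, bond orders sum to 3 (valence 4) → 1 H
  atom 6: C, bond orders sum to 4 (valence 4) → 0 H
  atom 7: C, bond orders sum to 3 (valence 4) → 1 H
  atom 8: C, bond orders sum to 4 (valence 4) → 0 H
  atom 9: O, bond orders sum to 2 (valence 2) → 0 H
  atom 10: N, bond orders sum to 1 (valence 3) → 2 H
  atom 11: C, bond orders sum to 4 (valence 4) → 0 H
  atom 12: C, bond orders sum to 3 (valence 4) → 1 H
  atom 13: O, bond orders sum to 2 (valence 2) → 0 H
  atom 14: C, bond orders sum to 3 (valence 4) → 1 H
  atom 15: C, bond orders sum to 4 (valence 4) → 0 H
  atom 16: C, bond orders sum to 4 (valence 4) → 0 H
  atom 17: O, bond orders sum to 1 (valence 2) → 1 H
  atom 18: C, bond orders sum to 3 (valence 4) → 1 H
  atom 19: O, bond orders sum to 2 (valence 2) → 0 H
Totals → C:13, H:8, I:1, N:1, O:4.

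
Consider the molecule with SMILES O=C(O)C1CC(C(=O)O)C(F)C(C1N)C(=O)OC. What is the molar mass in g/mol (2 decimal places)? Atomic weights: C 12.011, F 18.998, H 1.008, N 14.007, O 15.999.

First, the molecular formula is C10H14FNO6 (counting implicit H from valence).
  C: 10 × 12.011 = 120.110
  F: 1 × 18.998 = 18.998
  H: 14 × 1.008 = 14.112
  N: 1 × 14.007 = 14.007
  O: 6 × 15.999 = 95.994
Sum: 10×12.011 + 1×18.998 + 14×1.008 + 1×14.007 + 6×15.999 = 263.221 → 263.22 g/mol.

263.22 g/mol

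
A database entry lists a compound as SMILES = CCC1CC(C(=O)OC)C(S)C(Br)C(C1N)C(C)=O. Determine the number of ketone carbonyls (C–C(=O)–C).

The ketone motif appears at heavy-atom position 17 in the SMILES.
Other groups present: 1 ester, 1 primary amine, 1 thiol.
Ketone count: 1.

1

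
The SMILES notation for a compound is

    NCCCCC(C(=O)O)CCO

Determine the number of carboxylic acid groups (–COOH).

1

The carboxylic acid motif appears at heavy-atom position 7 in the SMILES.
Other groups present: 1 hydroxyl, 1 primary amine.
Carboxylic acid count: 1.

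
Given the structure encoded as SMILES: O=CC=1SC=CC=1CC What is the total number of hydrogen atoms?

8

Walk through each heavy atom and fill implicit hydrogens from standard valence (C 4, N 3, O 2, S 2, halogen 1):
  atom 1: O, bond orders sum to 2 (valence 2) → 0 H
  atom 2: C, bond orders sum to 3 (valence 4) → 1 H
  atom 3: C, bond orders sum to 4 (valence 4) → 0 H
  atom 4: S, bond orders sum to 2 (valence 2) → 0 H
  atom 5: C, bond orders sum to 3 (valence 4) → 1 H
  atom 6: C, bond orders sum to 3 (valence 4) → 1 H
  atom 7: C, bond orders sum to 4 (valence 4) → 0 H
  atom 8: C, bond orders sum to 2 (valence 4) → 2 H
  atom 9: C, bond orders sum to 1 (valence 4) → 3 H
Total hydrogens: 8.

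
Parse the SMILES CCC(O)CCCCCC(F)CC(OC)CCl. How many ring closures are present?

In SMILES, each pair of matching ring-closure digits denotes one ring-closing bond; the number of such bonds equals the number of independent rings.
Ring-closure bonds here: 0.

0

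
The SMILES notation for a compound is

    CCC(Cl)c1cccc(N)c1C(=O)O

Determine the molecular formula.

C10H12ClNO2

Walk through each heavy atom and fill implicit hydrogens from standard valence (C 4, N 3, O 2, S 2, halogen 1); for lowercase aromatic atoms, an aromatic c carries 1 H when it has two neighbours and 0 H with three, and aromatic n carries 0 H:
  atom 1: C, bond orders sum to 1 (valence 4) → 3 H
  atom 2: C, bond orders sum to 2 (valence 4) → 2 H
  atom 3: C, bond orders sum to 3 (valence 4) → 1 H
  atom 4: Cl (halogen, monovalent) → 0 H
  atom 5: aromatic c, 3 neighbours → 0 H
  atom 6: aromatic c, 2 neighbours → 1 H
  atom 7: aromatic c, 2 neighbours → 1 H
  atom 8: aromatic c, 2 neighbours → 1 H
  atom 9: aromatic c, 3 neighbours → 0 H
  atom 10: N, bond orders sum to 1 (valence 3) → 2 H
  atom 11: aromatic c, 3 neighbours → 0 H
  atom 12: C, bond orders sum to 4 (valence 4) → 0 H
  atom 13: O, bond orders sum to 2 (valence 2) → 0 H
  atom 14: O, bond orders sum to 1 (valence 2) → 1 H
Totals → C:10, H:12, Cl:1, N:1, O:2.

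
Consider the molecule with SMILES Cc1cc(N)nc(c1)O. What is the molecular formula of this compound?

C6H8N2O

Walk through each heavy atom and fill implicit hydrogens from standard valence (C 4, N 3, O 2, S 2, halogen 1); for lowercase aromatic atoms, an aromatic c carries 1 H when it has two neighbours and 0 H with three, and aromatic n carries 0 H:
  atom 1: C, bond orders sum to 1 (valence 4) → 3 H
  atom 2: aromatic c, 3 neighbours → 0 H
  atom 3: aromatic c, 2 neighbours → 1 H
  atom 4: aromatic c, 3 neighbours → 0 H
  atom 5: N, bond orders sum to 1 (valence 3) → 2 H
  atom 6: aromatic n, 2 neighbours → 0 H
  atom 7: aromatic c, 3 neighbours → 0 H
  atom 8: aromatic c, 2 neighbours → 1 H
  atom 9: O, bond orders sum to 1 (valence 2) → 1 H
Totals → C:6, H:8, N:2, O:1.
In Hill order: C6H8N2O.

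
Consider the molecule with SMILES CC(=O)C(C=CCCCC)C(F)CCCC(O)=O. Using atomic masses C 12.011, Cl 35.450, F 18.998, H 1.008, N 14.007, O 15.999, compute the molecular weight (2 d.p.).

258.33 g/mol

First, the molecular formula is C14H23FO3 (counting implicit H from valence).
  C: 14 × 12.011 = 168.154
  F: 1 × 18.998 = 18.998
  H: 23 × 1.008 = 23.184
  O: 3 × 15.999 = 47.997
Sum: 14×12.011 + 1×18.998 + 23×1.008 + 3×15.999 = 258.333 → 258.33 g/mol.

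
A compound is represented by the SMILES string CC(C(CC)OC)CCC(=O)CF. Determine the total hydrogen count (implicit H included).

19

Walk through each heavy atom and fill implicit hydrogens from standard valence (C 4, N 3, O 2, S 2, halogen 1):
  atom 1: C, bond orders sum to 1 (valence 4) → 3 H
  atom 2: C, bond orders sum to 3 (valence 4) → 1 H
  atom 3: C, bond orders sum to 3 (valence 4) → 1 H
  atom 4: C, bond orders sum to 2 (valence 4) → 2 H
  atom 5: C, bond orders sum to 1 (valence 4) → 3 H
  atom 6: O, bond orders sum to 2 (valence 2) → 0 H
  atom 7: C, bond orders sum to 1 (valence 4) → 3 H
  atom 8: C, bond orders sum to 2 (valence 4) → 2 H
  atom 9: C, bond orders sum to 2 (valence 4) → 2 H
  atom 10: C, bond orders sum to 4 (valence 4) → 0 H
  atom 11: O, bond orders sum to 2 (valence 2) → 0 H
  atom 12: C, bond orders sum to 2 (valence 4) → 2 H
  atom 13: F (halogen, monovalent) → 0 H
Total hydrogens: 19.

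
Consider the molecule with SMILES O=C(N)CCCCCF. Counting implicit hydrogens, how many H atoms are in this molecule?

Walk through each heavy atom and fill implicit hydrogens from standard valence (C 4, N 3, O 2, S 2, halogen 1):
  atom 1: O, bond orders sum to 2 (valence 2) → 0 H
  atom 2: C, bond orders sum to 4 (valence 4) → 0 H
  atom 3: N, bond orders sum to 1 (valence 3) → 2 H
  atom 4: C, bond orders sum to 2 (valence 4) → 2 H
  atom 5: C, bond orders sum to 2 (valence 4) → 2 H
  atom 6: C, bond orders sum to 2 (valence 4) → 2 H
  atom 7: C, bond orders sum to 2 (valence 4) → 2 H
  atom 8: C, bond orders sum to 2 (valence 4) → 2 H
  atom 9: F (halogen, monovalent) → 0 H
Total hydrogens: 12.

12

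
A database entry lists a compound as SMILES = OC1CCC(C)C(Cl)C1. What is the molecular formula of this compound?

C7H13ClO

Walk through each heavy atom and fill implicit hydrogens from standard valence (C 4, N 3, O 2, S 2, halogen 1):
  atom 1: O, bond orders sum to 1 (valence 2) → 1 H
  atom 2: C, bond orders sum to 3 (valence 4) → 1 H
  atom 3: C, bond orders sum to 2 (valence 4) → 2 H
  atom 4: C, bond orders sum to 2 (valence 4) → 2 H
  atom 5: C, bond orders sum to 3 (valence 4) → 1 H
  atom 6: C, bond orders sum to 1 (valence 4) → 3 H
  atom 7: C, bond orders sum to 3 (valence 4) → 1 H
  atom 8: Cl (halogen, monovalent) → 0 H
  atom 9: C, bond orders sum to 2 (valence 4) → 2 H
Totals → C:7, H:13, Cl:1, O:1.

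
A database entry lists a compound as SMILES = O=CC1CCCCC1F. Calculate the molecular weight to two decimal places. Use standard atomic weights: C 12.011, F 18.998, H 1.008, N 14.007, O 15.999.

130.16 g/mol

First, the molecular formula is C7H11FO (counting implicit H from valence).
  C: 7 × 12.011 = 84.077
  F: 1 × 18.998 = 18.998
  H: 11 × 1.008 = 11.088
  O: 1 × 15.999 = 15.999
Sum: 7×12.011 + 1×18.998 + 11×1.008 + 1×15.999 = 130.162 → 130.16 g/mol.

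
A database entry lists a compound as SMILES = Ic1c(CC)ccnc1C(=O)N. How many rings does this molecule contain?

1

In SMILES, each pair of matching ring-closure digits denotes one ring-closing bond; the number of such bonds equals the number of independent rings.
Ring-closure bonds here: 1.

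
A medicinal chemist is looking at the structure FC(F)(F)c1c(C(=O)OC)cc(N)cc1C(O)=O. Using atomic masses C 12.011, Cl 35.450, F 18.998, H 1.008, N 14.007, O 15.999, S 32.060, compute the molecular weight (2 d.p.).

263.17 g/mol

First, the molecular formula is C10H8F3NO4 (counting implicit H from valence).
  C: 10 × 12.011 = 120.110
  F: 3 × 18.998 = 56.994
  H: 8 × 1.008 = 8.064
  N: 1 × 14.007 = 14.007
  O: 4 × 15.999 = 63.996
Sum: 10×12.011 + 3×18.998 + 8×1.008 + 1×14.007 + 4×15.999 = 263.171 → 263.17 g/mol.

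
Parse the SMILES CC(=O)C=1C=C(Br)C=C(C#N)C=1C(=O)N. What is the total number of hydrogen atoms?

7

Walk through each heavy atom and fill implicit hydrogens from standard valence (C 4, N 3, O 2, S 2, halogen 1):
  atom 1: C, bond orders sum to 1 (valence 4) → 3 H
  atom 2: C, bond orders sum to 4 (valence 4) → 0 H
  atom 3: O, bond orders sum to 2 (valence 2) → 0 H
  atom 4: C, bond orders sum to 4 (valence 4) → 0 H
  atom 5: C, bond orders sum to 3 (valence 4) → 1 H
  atom 6: C, bond orders sum to 4 (valence 4) → 0 H
  atom 7: Br (halogen, monovalent) → 0 H
  atom 8: C, bond orders sum to 3 (valence 4) → 1 H
  atom 9: C, bond orders sum to 4 (valence 4) → 0 H
  atom 10: C, bond orders sum to 4 (valence 4) → 0 H
  atom 11: N, bond orders sum to 3 (valence 3) → 0 H
  atom 12: C, bond orders sum to 4 (valence 4) → 0 H
  atom 13: C, bond orders sum to 4 (valence 4) → 0 H
  atom 14: O, bond orders sum to 2 (valence 2) → 0 H
  atom 15: N, bond orders sum to 1 (valence 3) → 2 H
Total hydrogens: 7.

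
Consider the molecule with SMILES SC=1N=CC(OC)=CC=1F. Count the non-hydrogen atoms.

Every atom symbol written in the SMILES (organic subset) is one heavy atom; implicit H are not written.
Heavy atoms by element → C:6, F:1, N:1, O:1, S:1.
Total: 10.

10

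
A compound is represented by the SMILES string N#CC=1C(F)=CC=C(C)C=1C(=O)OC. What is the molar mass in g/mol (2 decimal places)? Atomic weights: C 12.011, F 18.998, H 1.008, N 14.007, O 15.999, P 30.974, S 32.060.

First, the molecular formula is C10H8FNO2 (counting implicit H from valence).
  C: 10 × 12.011 = 120.110
  F: 1 × 18.998 = 18.998
  H: 8 × 1.008 = 8.064
  N: 1 × 14.007 = 14.007
  O: 2 × 15.999 = 31.998
Sum: 10×12.011 + 1×18.998 + 8×1.008 + 1×14.007 + 2×15.999 = 193.177 → 193.18 g/mol.

193.18 g/mol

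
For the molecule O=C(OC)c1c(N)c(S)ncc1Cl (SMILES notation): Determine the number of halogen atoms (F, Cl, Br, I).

1

Halogen atoms appear at heavy-atom position 13 (1×Cl).
Other groups present: 1 ester, 1 primary amine, 1 thiol.
Halogen count: 1.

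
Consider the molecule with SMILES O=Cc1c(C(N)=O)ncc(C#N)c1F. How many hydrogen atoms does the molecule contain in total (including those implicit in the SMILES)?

Walk through each heavy atom and fill implicit hydrogens from standard valence (C 4, N 3, O 2, S 2, halogen 1); for lowercase aromatic atoms, an aromatic c carries 1 H when it has two neighbours and 0 H with three, and aromatic n carries 0 H:
  atom 1: O, bond orders sum to 2 (valence 2) → 0 H
  atom 2: C, bond orders sum to 3 (valence 4) → 1 H
  atom 3: aromatic c, 3 neighbours → 0 H
  atom 4: aromatic c, 3 neighbours → 0 H
  atom 5: C, bond orders sum to 4 (valence 4) → 0 H
  atom 6: N, bond orders sum to 1 (valence 3) → 2 H
  atom 7: O, bond orders sum to 2 (valence 2) → 0 H
  atom 8: aromatic n, 2 neighbours → 0 H
  atom 9: aromatic c, 2 neighbours → 1 H
  atom 10: aromatic c, 3 neighbours → 0 H
  atom 11: C, bond orders sum to 4 (valence 4) → 0 H
  atom 12: N, bond orders sum to 3 (valence 3) → 0 H
  atom 13: aromatic c, 3 neighbours → 0 H
  atom 14: F (halogen, monovalent) → 0 H
Total hydrogens: 4.

4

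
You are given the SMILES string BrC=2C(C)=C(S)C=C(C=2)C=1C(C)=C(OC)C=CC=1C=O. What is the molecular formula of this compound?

C16H15BrO2S

Walk through each heavy atom and fill implicit hydrogens from standard valence (C 4, N 3, O 2, S 2, halogen 1):
  atom 1: Br (halogen, monovalent) → 0 H
  atom 2: C, bond orders sum to 4 (valence 4) → 0 H
  atom 3: C, bond orders sum to 4 (valence 4) → 0 H
  atom 4: C, bond orders sum to 1 (valence 4) → 3 H
  atom 5: C, bond orders sum to 4 (valence 4) → 0 H
  atom 6: S, bond orders sum to 1 (valence 2) → 1 H
  atom 7: C, bond orders sum to 3 (valence 4) → 1 H
  atom 8: C, bond orders sum to 4 (valence 4) → 0 H
  atom 9: C, bond orders sum to 3 (valence 4) → 1 H
  atom 10: C, bond orders sum to 4 (valence 4) → 0 H
  atom 11: C, bond orders sum to 4 (valence 4) → 0 H
  atom 12: C, bond orders sum to 1 (valence 4) → 3 H
  atom 13: C, bond orders sum to 4 (valence 4) → 0 H
  atom 14: O, bond orders sum to 2 (valence 2) → 0 H
  atom 15: C, bond orders sum to 1 (valence 4) → 3 H
  atom 16: C, bond orders sum to 3 (valence 4) → 1 H
  atom 17: C, bond orders sum to 3 (valence 4) → 1 H
  atom 18: C, bond orders sum to 4 (valence 4) → 0 H
  atom 19: C, bond orders sum to 3 (valence 4) → 1 H
  atom 20: O, bond orders sum to 2 (valence 2) → 0 H
Totals → C:16, H:15, Br:1, O:2, S:1.
In Hill order: C16H15BrO2S.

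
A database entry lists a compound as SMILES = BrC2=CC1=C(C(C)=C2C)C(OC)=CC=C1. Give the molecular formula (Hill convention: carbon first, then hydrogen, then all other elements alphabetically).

C13H13BrO

Walk through each heavy atom and fill implicit hydrogens from standard valence (C 4, N 3, O 2, S 2, halogen 1):
  atom 1: Br (halogen, monovalent) → 0 H
  atom 2: C, bond orders sum to 4 (valence 4) → 0 H
  atom 3: C, bond orders sum to 3 (valence 4) → 1 H
  atom 4: C, bond orders sum to 4 (valence 4) → 0 H
  atom 5: C, bond orders sum to 4 (valence 4) → 0 H
  atom 6: C, bond orders sum to 4 (valence 4) → 0 H
  atom 7: C, bond orders sum to 1 (valence 4) → 3 H
  atom 8: C, bond orders sum to 4 (valence 4) → 0 H
  atom 9: C, bond orders sum to 1 (valence 4) → 3 H
  atom 10: C, bond orders sum to 4 (valence 4) → 0 H
  atom 11: O, bond orders sum to 2 (valence 2) → 0 H
  atom 12: C, bond orders sum to 1 (valence 4) → 3 H
  atom 13: C, bond orders sum to 3 (valence 4) → 1 H
  atom 14: C, bond orders sum to 3 (valence 4) → 1 H
  atom 15: C, bond orders sum to 3 (valence 4) → 1 H
Totals → C:13, H:13, Br:1, O:1.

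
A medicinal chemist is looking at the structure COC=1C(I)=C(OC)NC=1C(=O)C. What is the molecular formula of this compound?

C8H10INO3

Walk through each heavy atom and fill implicit hydrogens from standard valence (C 4, N 3, O 2, S 2, halogen 1):
  atom 1: C, bond orders sum to 1 (valence 4) → 3 H
  atom 2: O, bond orders sum to 2 (valence 2) → 0 H
  atom 3: C, bond orders sum to 4 (valence 4) → 0 H
  atom 4: C, bond orders sum to 4 (valence 4) → 0 H
  atom 5: I (halogen, monovalent) → 0 H
  atom 6: C, bond orders sum to 4 (valence 4) → 0 H
  atom 7: O, bond orders sum to 2 (valence 2) → 0 H
  atom 8: C, bond orders sum to 1 (valence 4) → 3 H
  atom 9: N, bond orders sum to 2 (valence 3) → 1 H
  atom 10: C, bond orders sum to 4 (valence 4) → 0 H
  atom 11: C, bond orders sum to 4 (valence 4) → 0 H
  atom 12: O, bond orders sum to 2 (valence 2) → 0 H
  atom 13: C, bond orders sum to 1 (valence 4) → 3 H
Totals → C:8, H:10, I:1, N:1, O:3.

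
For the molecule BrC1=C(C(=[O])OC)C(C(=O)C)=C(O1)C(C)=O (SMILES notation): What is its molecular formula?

Walk through each heavy atom and fill implicit hydrogens from standard valence (C 4, N 3, O 2, S 2, halogen 1):
  atom 1: Br (halogen, monovalent) → 0 H
  atom 2: C, bond orders sum to 4 (valence 4) → 0 H
  atom 3: C, bond orders sum to 4 (valence 4) → 0 H
  atom 4: C, bond orders sum to 4 (valence 4) → 0 H
  atom 5: O with explicit H count 0
  atom 6: O, bond orders sum to 2 (valence 2) → 0 H
  atom 7: C, bond orders sum to 1 (valence 4) → 3 H
  atom 8: C, bond orders sum to 4 (valence 4) → 0 H
  atom 9: C, bond orders sum to 4 (valence 4) → 0 H
  atom 10: O, bond orders sum to 2 (valence 2) → 0 H
  atom 11: C, bond orders sum to 1 (valence 4) → 3 H
  atom 12: C, bond orders sum to 4 (valence 4) → 0 H
  atom 13: O, bond orders sum to 2 (valence 2) → 0 H
  atom 14: C, bond orders sum to 4 (valence 4) → 0 H
  atom 15: C, bond orders sum to 1 (valence 4) → 3 H
  atom 16: O, bond orders sum to 2 (valence 2) → 0 H
Totals → C:10, H:9, Br:1, O:5.

C10H9BrO5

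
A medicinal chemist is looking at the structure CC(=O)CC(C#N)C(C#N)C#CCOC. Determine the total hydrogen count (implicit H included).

12

Walk through each heavy atom and fill implicit hydrogens from standard valence (C 4, N 3, O 2, S 2, halogen 1):
  atom 1: C, bond orders sum to 1 (valence 4) → 3 H
  atom 2: C, bond orders sum to 4 (valence 4) → 0 H
  atom 3: O, bond orders sum to 2 (valence 2) → 0 H
  atom 4: C, bond orders sum to 2 (valence 4) → 2 H
  atom 5: C, bond orders sum to 3 (valence 4) → 1 H
  atom 6: C, bond orders sum to 4 (valence 4) → 0 H
  atom 7: N, bond orders sum to 3 (valence 3) → 0 H
  atom 8: C, bond orders sum to 3 (valence 4) → 1 H
  atom 9: C, bond orders sum to 4 (valence 4) → 0 H
  atom 10: N, bond orders sum to 3 (valence 3) → 0 H
  atom 11: C, bond orders sum to 4 (valence 4) → 0 H
  atom 12: C, bond orders sum to 4 (valence 4) → 0 H
  atom 13: C, bond orders sum to 2 (valence 4) → 2 H
  atom 14: O, bond orders sum to 2 (valence 2) → 0 H
  atom 15: C, bond orders sum to 1 (valence 4) → 3 H
Total hydrogens: 12.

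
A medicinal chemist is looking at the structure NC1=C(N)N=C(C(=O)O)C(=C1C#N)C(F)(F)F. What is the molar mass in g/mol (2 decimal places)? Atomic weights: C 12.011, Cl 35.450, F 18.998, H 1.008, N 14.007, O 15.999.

First, the molecular formula is C8H5F3N4O2 (counting implicit H from valence).
  C: 8 × 12.011 = 96.088
  F: 3 × 18.998 = 56.994
  H: 5 × 1.008 = 5.040
  N: 4 × 14.007 = 56.028
  O: 2 × 15.999 = 31.998
Sum: 8×12.011 + 3×18.998 + 5×1.008 + 4×14.007 + 2×15.999 = 246.148 → 246.15 g/mol.

246.15 g/mol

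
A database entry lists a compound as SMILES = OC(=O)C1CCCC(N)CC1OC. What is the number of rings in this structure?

1

In SMILES, each pair of matching ring-closure digits denotes one ring-closing bond; the number of such bonds equals the number of independent rings.
Ring-closure bonds here: 1.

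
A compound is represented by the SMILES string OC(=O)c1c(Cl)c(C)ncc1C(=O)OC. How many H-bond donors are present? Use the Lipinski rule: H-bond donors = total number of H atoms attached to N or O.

1

Donors: find every N or O and count the H atoms it carries.
  atom 1 (O): bond orders sum to 1 → 1 H
  atom 3 (O): bond orders sum to 2 → 0 H
  atom 9 (N): bond orders sum to 3 → 0 H
  atom 13 (O): bond orders sum to 2 → 0 H
  atom 14 (O): bond orders sum to 2 → 0 H
Lipinski HBD = 1.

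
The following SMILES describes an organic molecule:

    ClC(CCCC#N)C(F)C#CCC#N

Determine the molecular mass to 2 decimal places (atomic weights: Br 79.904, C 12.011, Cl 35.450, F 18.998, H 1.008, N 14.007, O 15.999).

212.65 g/mol

First, the molecular formula is C10H10ClFN2 (counting implicit H from valence).
  C: 10 × 12.011 = 120.110
  Cl: 1 × 35.450 = 35.450
  F: 1 × 18.998 = 18.998
  H: 10 × 1.008 = 10.080
  N: 2 × 14.007 = 28.014
Sum: 10×12.011 + 1×35.450 + 1×18.998 + 10×1.008 + 2×14.007 = 212.652 → 212.65 g/mol.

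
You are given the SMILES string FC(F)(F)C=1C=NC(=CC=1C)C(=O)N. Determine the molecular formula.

C8H7F3N2O

Walk through each heavy atom and fill implicit hydrogens from standard valence (C 4, N 3, O 2, S 2, halogen 1):
  atom 1: F (halogen, monovalent) → 0 H
  atom 2: C, bond orders sum to 4 (valence 4) → 0 H
  atom 3: F (halogen, monovalent) → 0 H
  atom 4: F (halogen, monovalent) → 0 H
  atom 5: C, bond orders sum to 4 (valence 4) → 0 H
  atom 6: C, bond orders sum to 3 (valence 4) → 1 H
  atom 7: N, bond orders sum to 3 (valence 3) → 0 H
  atom 8: C, bond orders sum to 4 (valence 4) → 0 H
  atom 9: C, bond orders sum to 3 (valence 4) → 1 H
  atom 10: C, bond orders sum to 4 (valence 4) → 0 H
  atom 11: C, bond orders sum to 1 (valence 4) → 3 H
  atom 12: C, bond orders sum to 4 (valence 4) → 0 H
  atom 13: O, bond orders sum to 2 (valence 2) → 0 H
  atom 14: N, bond orders sum to 1 (valence 3) → 2 H
Totals → C:8, H:7, F:3, N:2, O:1.
In Hill order: C8H7F3N2O.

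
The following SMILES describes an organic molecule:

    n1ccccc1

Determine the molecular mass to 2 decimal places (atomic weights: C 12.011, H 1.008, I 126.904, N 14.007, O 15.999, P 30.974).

79.10 g/mol

First, the molecular formula is C5H5N (counting implicit H from valence).
  C: 5 × 12.011 = 60.055
  H: 5 × 1.008 = 5.040
  N: 1 × 14.007 = 14.007
Sum: 5×12.011 + 5×1.008 + 1×14.007 = 79.102 → 79.10 g/mol.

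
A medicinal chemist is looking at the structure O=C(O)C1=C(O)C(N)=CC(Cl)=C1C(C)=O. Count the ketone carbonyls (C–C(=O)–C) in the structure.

1

The ketone motif appears at heavy-atom position 13 in the SMILES.
Other groups present: 1 carboxylic acid, 1 hydroxyl, 1 primary amine.
Ketone count: 1.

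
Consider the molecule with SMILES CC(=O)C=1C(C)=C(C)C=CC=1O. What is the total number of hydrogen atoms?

Walk through each heavy atom and fill implicit hydrogens from standard valence (C 4, N 3, O 2, S 2, halogen 1):
  atom 1: C, bond orders sum to 1 (valence 4) → 3 H
  atom 2: C, bond orders sum to 4 (valence 4) → 0 H
  atom 3: O, bond orders sum to 2 (valence 2) → 0 H
  atom 4: C, bond orders sum to 4 (valence 4) → 0 H
  atom 5: C, bond orders sum to 4 (valence 4) → 0 H
  atom 6: C, bond orders sum to 1 (valence 4) → 3 H
  atom 7: C, bond orders sum to 4 (valence 4) → 0 H
  atom 8: C, bond orders sum to 1 (valence 4) → 3 H
  atom 9: C, bond orders sum to 3 (valence 4) → 1 H
  atom 10: C, bond orders sum to 3 (valence 4) → 1 H
  atom 11: C, bond orders sum to 4 (valence 4) → 0 H
  atom 12: O, bond orders sum to 1 (valence 2) → 1 H
Total hydrogens: 12.

12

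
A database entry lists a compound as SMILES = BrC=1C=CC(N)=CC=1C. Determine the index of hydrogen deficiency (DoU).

Degree of unsaturation = (number of rings) + (number of π bonds).
Ring closures in the SMILES: 1.
π bonds: 3 double bonds (each 1 DoU) → 3 DoU from unsaturation.
Total DoU = 1 + 3 = 4.

4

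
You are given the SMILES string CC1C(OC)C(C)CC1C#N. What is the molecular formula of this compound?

Walk through each heavy atom and fill implicit hydrogens from standard valence (C 4, N 3, O 2, S 2, halogen 1):
  atom 1: C, bond orders sum to 1 (valence 4) → 3 H
  atom 2: C, bond orders sum to 3 (valence 4) → 1 H
  atom 3: C, bond orders sum to 3 (valence 4) → 1 H
  atom 4: O, bond orders sum to 2 (valence 2) → 0 H
  atom 5: C, bond orders sum to 1 (valence 4) → 3 H
  atom 6: C, bond orders sum to 3 (valence 4) → 1 H
  atom 7: C, bond orders sum to 1 (valence 4) → 3 H
  atom 8: C, bond orders sum to 2 (valence 4) → 2 H
  atom 9: C, bond orders sum to 3 (valence 4) → 1 H
  atom 10: C, bond orders sum to 4 (valence 4) → 0 H
  atom 11: N, bond orders sum to 3 (valence 3) → 0 H
Totals → C:9, H:15, N:1, O:1.
In Hill order: C9H15NO.

C9H15NO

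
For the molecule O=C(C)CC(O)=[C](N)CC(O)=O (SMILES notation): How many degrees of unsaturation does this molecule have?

Molecular formula: C7H11NO4.
DoU = (2C + 2 + N − H − X) / 2, where X is the halogen count and O/S are ignored.
    = (2·7 + 2 + 1 − 11 − 0) / 2 = 6 / 2 = 3.

3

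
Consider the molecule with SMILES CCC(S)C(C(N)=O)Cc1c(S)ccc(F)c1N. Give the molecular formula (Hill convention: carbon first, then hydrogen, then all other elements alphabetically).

C12H17FN2OS2

Walk through each heavy atom and fill implicit hydrogens from standard valence (C 4, N 3, O 2, S 2, halogen 1); for lowercase aromatic atoms, an aromatic c carries 1 H when it has two neighbours and 0 H with three, and aromatic n carries 0 H:
  atom 1: C, bond orders sum to 1 (valence 4) → 3 H
  atom 2: C, bond orders sum to 2 (valence 4) → 2 H
  atom 3: C, bond orders sum to 3 (valence 4) → 1 H
  atom 4: S, bond orders sum to 1 (valence 2) → 1 H
  atom 5: C, bond orders sum to 3 (valence 4) → 1 H
  atom 6: C, bond orders sum to 4 (valence 4) → 0 H
  atom 7: N, bond orders sum to 1 (valence 3) → 2 H
  atom 8: O, bond orders sum to 2 (valence 2) → 0 H
  atom 9: C, bond orders sum to 2 (valence 4) → 2 H
  atom 10: aromatic c, 3 neighbours → 0 H
  atom 11: aromatic c, 3 neighbours → 0 H
  atom 12: S, bond orders sum to 1 (valence 2) → 1 H
  atom 13: aromatic c, 2 neighbours → 1 H
  atom 14: aromatic c, 2 neighbours → 1 H
  atom 15: aromatic c, 3 neighbours → 0 H
  atom 16: F (halogen, monovalent) → 0 H
  atom 17: aromatic c, 3 neighbours → 0 H
  atom 18: N, bond orders sum to 1 (valence 3) → 2 H
Totals → C:12, H:17, F:1, N:2, O:1, S:2.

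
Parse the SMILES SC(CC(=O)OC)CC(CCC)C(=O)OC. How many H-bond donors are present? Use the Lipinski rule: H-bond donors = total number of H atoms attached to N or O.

Donors: find every N or O and count the H atoms it carries.
  atom 5 (O): bond orders sum to 2 → 0 H
  atom 6 (O): bond orders sum to 2 → 0 H
  atom 14 (O): bond orders sum to 2 → 0 H
  atom 15 (O): bond orders sum to 2 → 0 H
Lipinski HBD = 0.

0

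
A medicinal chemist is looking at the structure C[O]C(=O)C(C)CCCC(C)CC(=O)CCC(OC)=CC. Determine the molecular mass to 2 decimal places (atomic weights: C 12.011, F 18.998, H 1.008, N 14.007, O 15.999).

First, the molecular formula is C17H30O4 (counting implicit H from valence).
  C: 17 × 12.011 = 204.187
  H: 30 × 1.008 = 30.240
  O: 4 × 15.999 = 63.996
Sum: 17×12.011 + 30×1.008 + 4×15.999 = 298.423 → 298.42 g/mol.

298.42 g/mol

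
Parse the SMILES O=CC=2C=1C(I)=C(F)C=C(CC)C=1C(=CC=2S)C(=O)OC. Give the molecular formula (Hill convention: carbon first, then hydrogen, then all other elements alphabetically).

Walk through each heavy atom and fill implicit hydrogens from standard valence (C 4, N 3, O 2, S 2, halogen 1):
  atom 1: O, bond orders sum to 2 (valence 2) → 0 H
  atom 2: C, bond orders sum to 3 (valence 4) → 1 H
  atom 3: C, bond orders sum to 4 (valence 4) → 0 H
  atom 4: C, bond orders sum to 4 (valence 4) → 0 H
  atom 5: C, bond orders sum to 4 (valence 4) → 0 H
  atom 6: I (halogen, monovalent) → 0 H
  atom 7: C, bond orders sum to 4 (valence 4) → 0 H
  atom 8: F (halogen, monovalent) → 0 H
  atom 9: C, bond orders sum to 3 (valence 4) → 1 H
  atom 10: C, bond orders sum to 4 (valence 4) → 0 H
  atom 11: C, bond orders sum to 2 (valence 4) → 2 H
  atom 12: C, bond orders sum to 1 (valence 4) → 3 H
  atom 13: C, bond orders sum to 4 (valence 4) → 0 H
  atom 14: C, bond orders sum to 4 (valence 4) → 0 H
  atom 15: C, bond orders sum to 3 (valence 4) → 1 H
  atom 16: C, bond orders sum to 4 (valence 4) → 0 H
  atom 17: S, bond orders sum to 1 (valence 2) → 1 H
  atom 18: C, bond orders sum to 4 (valence 4) → 0 H
  atom 19: O, bond orders sum to 2 (valence 2) → 0 H
  atom 20: O, bond orders sum to 2 (valence 2) → 0 H
  atom 21: C, bond orders sum to 1 (valence 4) → 3 H
Totals → C:15, H:12, F:1, I:1, O:3, S:1.
In Hill order: C15H12FIO3S.

C15H12FIO3S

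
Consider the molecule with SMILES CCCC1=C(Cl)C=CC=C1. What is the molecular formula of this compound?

Walk through each heavy atom and fill implicit hydrogens from standard valence (C 4, N 3, O 2, S 2, halogen 1):
  atom 1: C, bond orders sum to 1 (valence 4) → 3 H
  atom 2: C, bond orders sum to 2 (valence 4) → 2 H
  atom 3: C, bond orders sum to 2 (valence 4) → 2 H
  atom 4: C, bond orders sum to 4 (valence 4) → 0 H
  atom 5: C, bond orders sum to 4 (valence 4) → 0 H
  atom 6: Cl (halogen, monovalent) → 0 H
  atom 7: C, bond orders sum to 3 (valence 4) → 1 H
  atom 8: C, bond orders sum to 3 (valence 4) → 1 H
  atom 9: C, bond orders sum to 3 (valence 4) → 1 H
  atom 10: C, bond orders sum to 3 (valence 4) → 1 H
Totals → C:9, H:11, Cl:1.

C9H11Cl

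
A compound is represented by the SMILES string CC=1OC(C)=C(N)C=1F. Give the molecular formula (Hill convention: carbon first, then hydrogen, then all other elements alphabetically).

C6H8FNO

Walk through each heavy atom and fill implicit hydrogens from standard valence (C 4, N 3, O 2, S 2, halogen 1):
  atom 1: C, bond orders sum to 1 (valence 4) → 3 H
  atom 2: C, bond orders sum to 4 (valence 4) → 0 H
  atom 3: O, bond orders sum to 2 (valence 2) → 0 H
  atom 4: C, bond orders sum to 4 (valence 4) → 0 H
  atom 5: C, bond orders sum to 1 (valence 4) → 3 H
  atom 6: C, bond orders sum to 4 (valence 4) → 0 H
  atom 7: N, bond orders sum to 1 (valence 3) → 2 H
  atom 8: C, bond orders sum to 4 (valence 4) → 0 H
  atom 9: F (halogen, monovalent) → 0 H
Totals → C:6, H:8, F:1, N:1, O:1.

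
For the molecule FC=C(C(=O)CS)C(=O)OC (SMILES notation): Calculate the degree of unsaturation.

3

Molecular formula: C6H7FO3S.
DoU = (2C + 2 + N − H − X) / 2, where X is the halogen count and O/S are ignored.
    = (2·6 + 2 + 0 − 7 − 1) / 2 = 6 / 2 = 3.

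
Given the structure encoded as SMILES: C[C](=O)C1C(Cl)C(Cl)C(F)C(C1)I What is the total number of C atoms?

8

Count every carbon token in the SMILES (each C, including those in ring-closure positions and inside branches).
Carbon count: 8.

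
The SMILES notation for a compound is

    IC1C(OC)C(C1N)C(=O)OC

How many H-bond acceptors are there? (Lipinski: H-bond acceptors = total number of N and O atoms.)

N atoms: 1; O atoms: 3.
Lipinski HBA = 1 + 3 = 4.

4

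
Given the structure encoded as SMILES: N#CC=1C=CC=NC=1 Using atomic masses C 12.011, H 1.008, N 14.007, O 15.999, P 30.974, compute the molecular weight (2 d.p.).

104.11 g/mol

First, the molecular formula is C6H4N2 (counting implicit H from valence).
  C: 6 × 12.011 = 72.066
  H: 4 × 1.008 = 4.032
  N: 2 × 14.007 = 28.014
Sum: 6×12.011 + 4×1.008 + 2×14.007 = 104.112 → 104.11 g/mol.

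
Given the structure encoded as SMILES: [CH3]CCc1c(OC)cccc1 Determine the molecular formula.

Walk through each heavy atom and fill implicit hydrogens from standard valence (C 4, N 3, O 2, S 2, halogen 1); for lowercase aromatic atoms, an aromatic c carries 1 H when it has two neighbours and 0 H with three, and aromatic n carries 0 H:
  atom 1: C with explicit H count 3
  atom 2: C, bond orders sum to 2 (valence 4) → 2 H
  atom 3: C, bond orders sum to 2 (valence 4) → 2 H
  atom 4: aromatic c, 3 neighbours → 0 H
  atom 5: aromatic c, 3 neighbours → 0 H
  atom 6: O, bond orders sum to 2 (valence 2) → 0 H
  atom 7: C, bond orders sum to 1 (valence 4) → 3 H
  atom 8: aromatic c, 2 neighbours → 1 H
  atom 9: aromatic c, 2 neighbours → 1 H
  atom 10: aromatic c, 2 neighbours → 1 H
  atom 11: aromatic c, 2 neighbours → 1 H
Totals → C:10, H:14, O:1.

C10H14O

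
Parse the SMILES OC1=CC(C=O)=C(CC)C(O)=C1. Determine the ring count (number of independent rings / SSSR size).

1

In SMILES, each pair of matching ring-closure digits denotes one ring-closing bond; the number of such bonds equals the number of independent rings.
Ring-closure bonds here: 1.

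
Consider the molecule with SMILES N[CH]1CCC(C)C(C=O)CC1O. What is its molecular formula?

Walk through each heavy atom and fill implicit hydrogens from standard valence (C 4, N 3, O 2, S 2, halogen 1):
  atom 1: N, bond orders sum to 1 (valence 3) → 2 H
  atom 2: C with explicit H count 1
  atom 3: C, bond orders sum to 2 (valence 4) → 2 H
  atom 4: C, bond orders sum to 2 (valence 4) → 2 H
  atom 5: C, bond orders sum to 3 (valence 4) → 1 H
  atom 6: C, bond orders sum to 1 (valence 4) → 3 H
  atom 7: C, bond orders sum to 3 (valence 4) → 1 H
  atom 8: C, bond orders sum to 3 (valence 4) → 1 H
  atom 9: O, bond orders sum to 2 (valence 2) → 0 H
  atom 10: C, bond orders sum to 2 (valence 4) → 2 H
  atom 11: C, bond orders sum to 3 (valence 4) → 1 H
  atom 12: O, bond orders sum to 1 (valence 2) → 1 H
Totals → C:9, H:17, N:1, O:2.

C9H17NO2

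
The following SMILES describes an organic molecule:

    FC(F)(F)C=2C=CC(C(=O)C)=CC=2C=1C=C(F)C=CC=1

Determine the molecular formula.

C15H10F4O

Walk through each heavy atom and fill implicit hydrogens from standard valence (C 4, N 3, O 2, S 2, halogen 1):
  atom 1: F (halogen, monovalent) → 0 H
  atom 2: C, bond orders sum to 4 (valence 4) → 0 H
  atom 3: F (halogen, monovalent) → 0 H
  atom 4: F (halogen, monovalent) → 0 H
  atom 5: C, bond orders sum to 4 (valence 4) → 0 H
  atom 6: C, bond orders sum to 3 (valence 4) → 1 H
  atom 7: C, bond orders sum to 3 (valence 4) → 1 H
  atom 8: C, bond orders sum to 4 (valence 4) → 0 H
  atom 9: C, bond orders sum to 4 (valence 4) → 0 H
  atom 10: O, bond orders sum to 2 (valence 2) → 0 H
  atom 11: C, bond orders sum to 1 (valence 4) → 3 H
  atom 12: C, bond orders sum to 3 (valence 4) → 1 H
  atom 13: C, bond orders sum to 4 (valence 4) → 0 H
  atom 14: C, bond orders sum to 4 (valence 4) → 0 H
  atom 15: C, bond orders sum to 3 (valence 4) → 1 H
  atom 16: C, bond orders sum to 4 (valence 4) → 0 H
  atom 17: F (halogen, monovalent) → 0 H
  atom 18: C, bond orders sum to 3 (valence 4) → 1 H
  atom 19: C, bond orders sum to 3 (valence 4) → 1 H
  atom 20: C, bond orders sum to 3 (valence 4) → 1 H
Totals → C:15, H:10, F:4, O:1.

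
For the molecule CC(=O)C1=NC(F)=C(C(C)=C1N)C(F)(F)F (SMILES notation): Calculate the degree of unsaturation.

Degree of unsaturation = (number of rings) + (number of π bonds).
Ring closures in the SMILES: 1.
π bonds: 4 double bonds (each 1 DoU) → 4 DoU from unsaturation.
Total DoU = 1 + 4 = 5.

5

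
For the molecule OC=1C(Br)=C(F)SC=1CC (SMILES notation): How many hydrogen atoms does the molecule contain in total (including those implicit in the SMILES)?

Walk through each heavy atom and fill implicit hydrogens from standard valence (C 4, N 3, O 2, S 2, halogen 1):
  atom 1: O, bond orders sum to 1 (valence 2) → 1 H
  atom 2: C, bond orders sum to 4 (valence 4) → 0 H
  atom 3: C, bond orders sum to 4 (valence 4) → 0 H
  atom 4: Br (halogen, monovalent) → 0 H
  atom 5: C, bond orders sum to 4 (valence 4) → 0 H
  atom 6: F (halogen, monovalent) → 0 H
  atom 7: S, bond orders sum to 2 (valence 2) → 0 H
  atom 8: C, bond orders sum to 4 (valence 4) → 0 H
  atom 9: C, bond orders sum to 2 (valence 4) → 2 H
  atom 10: C, bond orders sum to 1 (valence 4) → 3 H
Total hydrogens: 6.

6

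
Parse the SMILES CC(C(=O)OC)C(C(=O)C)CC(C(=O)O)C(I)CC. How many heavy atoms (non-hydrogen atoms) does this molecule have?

19

Every atom symbol written in the SMILES (organic subset) is one heavy atom; implicit H are not written.
Heavy atoms by element → C:13, I:1, O:5.
Total: 19.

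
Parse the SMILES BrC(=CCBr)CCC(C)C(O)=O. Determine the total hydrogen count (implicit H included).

Walk through each heavy atom and fill implicit hydrogens from standard valence (C 4, N 3, O 2, S 2, halogen 1):
  atom 1: Br (halogen, monovalent) → 0 H
  atom 2: C, bond orders sum to 4 (valence 4) → 0 H
  atom 3: C, bond orders sum to 3 (valence 4) → 1 H
  atom 4: C, bond orders sum to 2 (valence 4) → 2 H
  atom 5: Br (halogen, monovalent) → 0 H
  atom 6: C, bond orders sum to 2 (valence 4) → 2 H
  atom 7: C, bond orders sum to 2 (valence 4) → 2 H
  atom 8: C, bond orders sum to 3 (valence 4) → 1 H
  atom 9: C, bond orders sum to 1 (valence 4) → 3 H
  atom 10: C, bond orders sum to 4 (valence 4) → 0 H
  atom 11: O, bond orders sum to 1 (valence 2) → 1 H
  atom 12: O, bond orders sum to 2 (valence 2) → 0 H
Total hydrogens: 12.

12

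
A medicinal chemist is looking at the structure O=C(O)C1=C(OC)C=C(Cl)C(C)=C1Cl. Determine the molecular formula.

Walk through each heavy atom and fill implicit hydrogens from standard valence (C 4, N 3, O 2, S 2, halogen 1):
  atom 1: O, bond orders sum to 2 (valence 2) → 0 H
  atom 2: C, bond orders sum to 4 (valence 4) → 0 H
  atom 3: O, bond orders sum to 1 (valence 2) → 1 H
  atom 4: C, bond orders sum to 4 (valence 4) → 0 H
  atom 5: C, bond orders sum to 4 (valence 4) → 0 H
  atom 6: O, bond orders sum to 2 (valence 2) → 0 H
  atom 7: C, bond orders sum to 1 (valence 4) → 3 H
  atom 8: C, bond orders sum to 3 (valence 4) → 1 H
  atom 9: C, bond orders sum to 4 (valence 4) → 0 H
  atom 10: Cl (halogen, monovalent) → 0 H
  atom 11: C, bond orders sum to 4 (valence 4) → 0 H
  atom 12: C, bond orders sum to 1 (valence 4) → 3 H
  atom 13: C, bond orders sum to 4 (valence 4) → 0 H
  atom 14: Cl (halogen, monovalent) → 0 H
Totals → C:9, H:8, Cl:2, O:3.
In Hill order: C9H8Cl2O3.

C9H8Cl2O3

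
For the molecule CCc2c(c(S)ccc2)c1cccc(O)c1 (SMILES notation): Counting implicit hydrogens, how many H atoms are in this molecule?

Walk through each heavy atom and fill implicit hydrogens from standard valence (C 4, N 3, O 2, S 2, halogen 1); for lowercase aromatic atoms, an aromatic c carries 1 H when it has two neighbours and 0 H with three, and aromatic n carries 0 H:
  atom 1: C, bond orders sum to 1 (valence 4) → 3 H
  atom 2: C, bond orders sum to 2 (valence 4) → 2 H
  atom 3: aromatic c, 3 neighbours → 0 H
  atom 4: aromatic c, 3 neighbours → 0 H
  atom 5: aromatic c, 3 neighbours → 0 H
  atom 6: S, bond orders sum to 1 (valence 2) → 1 H
  atom 7: aromatic c, 2 neighbours → 1 H
  atom 8: aromatic c, 2 neighbours → 1 H
  atom 9: aromatic c, 2 neighbours → 1 H
  atom 10: aromatic c, 3 neighbours → 0 H
  atom 11: aromatic c, 2 neighbours → 1 H
  atom 12: aromatic c, 2 neighbours → 1 H
  atom 13: aromatic c, 2 neighbours → 1 H
  atom 14: aromatic c, 3 neighbours → 0 H
  atom 15: O, bond orders sum to 1 (valence 2) → 1 H
  atom 16: aromatic c, 2 neighbours → 1 H
Total hydrogens: 14.

14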